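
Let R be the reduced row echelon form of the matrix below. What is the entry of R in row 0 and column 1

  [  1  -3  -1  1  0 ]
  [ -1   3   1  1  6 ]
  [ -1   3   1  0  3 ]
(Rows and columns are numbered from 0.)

R2 ← R2 + R1
  [  1  -3  -1  1  0 ]
  [  0   0   0  2  6 ]
  [ -1   3   1  0  3 ]
R3 ← R3 + R1
  [ 1  -3  -1  1  0 ]
  [ 0   0   0  2  6 ]
  [ 0   0   0  1  3 ]
R2 ← 1/2·R2
  [ 1  -3  -1  1  0 ]
  [ 0   0   0  1  3 ]
  [ 0   0   0  1  3 ]
R3 ← R3 − R2
  [ 1  -3  -1  1  0 ]
  [ 0   0   0  1  3 ]
  [ 0   0   0  0  0 ]
R1 ← R1 − R2
  [ 1  -3  -1  0  -3 ]
  [ 0   0   0  1   3 ]
  [ 0   0   0  0   0 ]

-3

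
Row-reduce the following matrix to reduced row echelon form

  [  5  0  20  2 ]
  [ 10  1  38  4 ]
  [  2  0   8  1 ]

R1 -> 1/5·R1
  [  1  0   4  2/5 ]
  [ 10  1  38    4 ]
  [  2  0   8    1 ]
R2 -> R2 − 10·R1
  [ 1  0   4  2/5 ]
  [ 0  1  -2    0 ]
  [ 2  0   8    1 ]
R3 -> R3 − 2·R1
  [ 1  0   4  2/5 ]
  [ 0  1  -2    0 ]
  [ 0  0   0  1/5 ]
R3 -> 5·R3
  [ 1  0   4  2/5 ]
  [ 0  1  -2    0 ]
  [ 0  0   0    1 ]
R1 -> R1 − 2/5·R3
  [ 1  0   4  0 ]
  [ 0  1  -2  0 ]
  [ 0  0   0  1 ]

[[1, 0, 4, 0], [0, 1, -2, 0], [0, 0, 0, 1]]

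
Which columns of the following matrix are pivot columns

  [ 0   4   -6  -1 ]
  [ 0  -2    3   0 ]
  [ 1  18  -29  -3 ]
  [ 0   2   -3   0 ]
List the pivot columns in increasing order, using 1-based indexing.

R1 <-> R3
  [ 1  18  -29  -3 ]
  [ 0  -2    3   0 ]
  [ 0   4   -6  -1 ]
  [ 0   2   -3   0 ]
R2 → -1/2·R2
  [ 1  18   -29  -3 ]
  [ 0   1  -3/2   0 ]
  [ 0   4    -6  -1 ]
  [ 0   2    -3   0 ]
R3 → R3 − 4·R2
  [ 1  18   -29  -3 ]
  [ 0   1  -3/2   0 ]
  [ 0   0     0  -1 ]
  [ 0   2    -3   0 ]
R4 → R4 − 2·R2
  [ 1  18   -29  -3 ]
  [ 0   1  -3/2   0 ]
  [ 0   0     0  -1 ]
  [ 0   0     0   0 ]
R3 → -1·R3
  [ 1  18   -29  -3 ]
  [ 0   1  -3/2   0 ]
  [ 0   0     0   1 ]
  [ 0   0     0   0 ]
R1 → R1 + 3·R3
  [ 1  18   -29  0 ]
  [ 0   1  -3/2  0 ]
  [ 0   0     0  1 ]
  [ 0   0     0  0 ]
R1 → R1 − 18·R2
  [ 1  0    -2  0 ]
  [ 0  1  -3/2  0 ]
  [ 0  0     0  1 ]
  [ 0  0     0  0 ]
Pivot columns are the columns containing a leading 1.

1, 2, 4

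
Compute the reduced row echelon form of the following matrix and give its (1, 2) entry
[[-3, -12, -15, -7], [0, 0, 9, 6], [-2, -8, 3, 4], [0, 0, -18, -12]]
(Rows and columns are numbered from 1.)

Multiply ρ1 by -1/3.
  [  1   4    5  7/3 ]
  [  0   0    9    6 ]
  [ -2  -8    3    4 ]
  [  0   0  -18  -12 ]
Add 2 times ρ1 to ρ3.
  [ 1  4    5   7/3 ]
  [ 0  0    9     6 ]
  [ 0  0   13  26/3 ]
  [ 0  0  -18   -12 ]
Multiply ρ2 by 1/9.
  [ 1  4    5   7/3 ]
  [ 0  0    1   2/3 ]
  [ 0  0   13  26/3 ]
  [ 0  0  -18   -12 ]
Subtract 13 times ρ2 from ρ3.
  [ 1  4    5  7/3 ]
  [ 0  0    1  2/3 ]
  [ 0  0    0    0 ]
  [ 0  0  -18  -12 ]
Add 18 times ρ2 to ρ4.
  [ 1  4  5  7/3 ]
  [ 0  0  1  2/3 ]
  [ 0  0  0    0 ]
  [ 0  0  0    0 ]
Subtract 5 times ρ2 from ρ1.
  [ 1  4  0   -1 ]
  [ 0  0  1  2/3 ]
  [ 0  0  0    0 ]
  [ 0  0  0    0 ]

4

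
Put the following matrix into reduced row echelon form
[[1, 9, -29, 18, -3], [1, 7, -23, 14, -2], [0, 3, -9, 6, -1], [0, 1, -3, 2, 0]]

[[1, 0, -2, 0, 0], [0, 1, -3, 2, 0], [0, 0, 0, 0, 1], [0, 0, 0, 0, 0]]

Subtract r1 from r2.
  [ 1   9  -29  18  -3 ]
  [ 0  -2    6  -4   1 ]
  [ 0   3   -9   6  -1 ]
  [ 0   1   -3   2   0 ]
Multiply r2 by -1/2.
  [ 1  9  -29  18    -3 ]
  [ 0  1   -3   2  -1/2 ]
  [ 0  3   -9   6    -1 ]
  [ 0  1   -3   2     0 ]
Subtract 3 times r2 from r3.
  [ 1  9  -29  18    -3 ]
  [ 0  1   -3   2  -1/2 ]
  [ 0  0    0   0   1/2 ]
  [ 0  1   -3   2     0 ]
Subtract r2 from r4.
  [ 1  9  -29  18    -3 ]
  [ 0  1   -3   2  -1/2 ]
  [ 0  0    0   0   1/2 ]
  [ 0  0    0   0   1/2 ]
Multiply r3 by 2.
  [ 1  9  -29  18    -3 ]
  [ 0  1   -3   2  -1/2 ]
  [ 0  0    0   0     1 ]
  [ 0  0    0   0   1/2 ]
Subtract 1/2 times r3 from r4.
  [ 1  9  -29  18    -3 ]
  [ 0  1   -3   2  -1/2 ]
  [ 0  0    0   0     1 ]
  [ 0  0    0   0     0 ]
Add 1/2 times r3 to r2.
  [ 1  9  -29  18  -3 ]
  [ 0  1   -3   2   0 ]
  [ 0  0    0   0   1 ]
  [ 0  0    0   0   0 ]
Add 3 times r3 to r1.
  [ 1  9  -29  18  0 ]
  [ 0  1   -3   2  0 ]
  [ 0  0    0   0  1 ]
  [ 0  0    0   0  0 ]
Subtract 9 times r2 from r1.
  [ 1  0  -2  0  0 ]
  [ 0  1  -3  2  0 ]
  [ 0  0   0  0  1 ]
  [ 0  0   0  0  0 ]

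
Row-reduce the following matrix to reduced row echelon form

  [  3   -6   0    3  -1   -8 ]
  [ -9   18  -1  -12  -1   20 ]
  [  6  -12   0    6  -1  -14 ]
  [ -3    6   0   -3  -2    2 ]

[[1, -2, 0, 1, 0, -2], [0, 0, 1, 3, 0, -4], [0, 0, 0, 0, 1, 2], [0, 0, 0, 0, 0, 0]]

R1 → 1/3·R1
  [  1   -2   0    1  -1/3  -8/3 ]
  [ -9   18  -1  -12    -1    20 ]
  [  6  -12   0    6    -1   -14 ]
  [ -3    6   0   -3    -2     2 ]
R2 → R2 + 9·R1
  [  1   -2   0   1  -1/3  -8/3 ]
  [  0    0  -1  -3    -4    -4 ]
  [  6  -12   0   6    -1   -14 ]
  [ -3    6   0  -3    -2     2 ]
R3 → R3 − 6·R1
  [  1  -2   0   1  -1/3  -8/3 ]
  [  0   0  -1  -3    -4    -4 ]
  [  0   0   0   0     1     2 ]
  [ -3   6   0  -3    -2     2 ]
R4 → R4 + 3·R1
  [ 1  -2   0   1  -1/3  -8/3 ]
  [ 0   0  -1  -3    -4    -4 ]
  [ 0   0   0   0     1     2 ]
  [ 0   0   0   0    -3    -6 ]
R2 → -1·R2
  [ 1  -2  0  1  -1/3  -8/3 ]
  [ 0   0  1  3     4     4 ]
  [ 0   0  0  0     1     2 ]
  [ 0   0  0  0    -3    -6 ]
R4 → R4 + 3·R3
  [ 1  -2  0  1  -1/3  -8/3 ]
  [ 0   0  1  3     4     4 ]
  [ 0   0  0  0     1     2 ]
  [ 0   0  0  0     0     0 ]
R2 → R2 − 4·R3
  [ 1  -2  0  1  -1/3  -8/3 ]
  [ 0   0  1  3     0    -4 ]
  [ 0   0  0  0     1     2 ]
  [ 0   0  0  0     0     0 ]
R1 → R1 + 1/3·R3
  [ 1  -2  0  1  0  -2 ]
  [ 0   0  1  3  0  -4 ]
  [ 0   0  0  0  1   2 ]
  [ 0   0  0  0  0   0 ]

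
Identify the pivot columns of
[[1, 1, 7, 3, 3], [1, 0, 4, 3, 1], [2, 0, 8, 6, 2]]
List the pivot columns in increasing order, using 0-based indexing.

0, 1

R2 := R2 − R1
  [ 1   1   7  3   3 ]
  [ 0  -1  -3  0  -2 ]
  [ 2   0   8  6   2 ]
R3 := R3 − 2·R1
  [ 1   1   7  3   3 ]
  [ 0  -1  -3  0  -2 ]
  [ 0  -2  -6  0  -4 ]
R2 := -1·R2
  [ 1   1   7  3   3 ]
  [ 0   1   3  0   2 ]
  [ 0  -2  -6  0  -4 ]
R3 := R3 + 2·R2
  [ 1  1  7  3  3 ]
  [ 0  1  3  0  2 ]
  [ 0  0  0  0  0 ]
R1 := R1 − R2
  [ 1  0  4  3  1 ]
  [ 0  1  3  0  2 ]
  [ 0  0  0  0  0 ]
Pivot columns are the columns containing a leading 1.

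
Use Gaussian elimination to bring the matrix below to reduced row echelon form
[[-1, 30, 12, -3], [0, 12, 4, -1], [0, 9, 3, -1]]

[[1, 0, -2, 0], [0, 1, 1/3, 0], [0, 0, 0, 1]]

ρ1 → -1·ρ1
ρ2 → 1/12·ρ2
ρ3 → ρ3 − 9·ρ2
ρ3 → -4·ρ3
ρ2 → ρ2 + 1/12·ρ3
ρ1 → ρ1 − 3·ρ3
ρ1 → ρ1 + 30·ρ2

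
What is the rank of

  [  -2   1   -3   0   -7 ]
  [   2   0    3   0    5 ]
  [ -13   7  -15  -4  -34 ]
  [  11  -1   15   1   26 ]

rank = 4

Multiply R1 by -1/2.
  [   1  -1/2  3/2   0  7/2 ]
  [   2     0    3   0    5 ]
  [ -13     7  -15  -4  -34 ]
  [  11    -1   15   1   26 ]
Subtract 2 times R1 from R2.
  [   1  -1/2  3/2   0  7/2 ]
  [   0     1    0   0   -2 ]
  [ -13     7  -15  -4  -34 ]
  [  11    -1   15   1   26 ]
Add 13 times R1 to R3.
  [  1  -1/2  3/2   0   7/2 ]
  [  0     1    0   0    -2 ]
  [  0   1/2  9/2  -4  23/2 ]
  [ 11    -1   15   1    26 ]
Subtract 11 times R1 from R4.
  [ 1  -1/2   3/2   0    7/2 ]
  [ 0     1     0   0     -2 ]
  [ 0   1/2   9/2  -4   23/2 ]
  [ 0   9/2  -3/2   1  -25/2 ]
Subtract 1/2 times R2 from R3.
  [ 1  -1/2   3/2   0    7/2 ]
  [ 0     1     0   0     -2 ]
  [ 0     0   9/2  -4   25/2 ]
  [ 0   9/2  -3/2   1  -25/2 ]
Subtract 9/2 times R2 from R4.
  [ 1  -1/2   3/2   0   7/2 ]
  [ 0     1     0   0    -2 ]
  [ 0     0   9/2  -4  25/2 ]
  [ 0     0  -3/2   1  -7/2 ]
Multiply R3 by 2/9.
  [ 1  -1/2   3/2     0   7/2 ]
  [ 0     1     0     0    -2 ]
  [ 0     0     1  -8/9  25/9 ]
  [ 0     0  -3/2     1  -7/2 ]
Add 3/2 times R3 to R4.
  [ 1  -1/2  3/2     0   7/2 ]
  [ 0     1    0     0    -2 ]
  [ 0     0    1  -8/9  25/9 ]
  [ 0     0    0  -1/3   2/3 ]
Multiply R4 by -3.
  [ 1  -1/2  3/2     0   7/2 ]
  [ 0     1    0     0    -2 ]
  [ 0     0    1  -8/9  25/9 ]
  [ 0     0    0     1    -2 ]
Add 8/9 times R4 to R3.
  [ 1  -1/2  3/2  0  7/2 ]
  [ 0     1    0  0   -2 ]
  [ 0     0    1  0    1 ]
  [ 0     0    0  1   -2 ]
Subtract 3/2 times R3 from R1.
  [ 1  -1/2  0  0   2 ]
  [ 0     1  0  0  -2 ]
  [ 0     0  1  0   1 ]
  [ 0     0  0  1  -2 ]
Add 1/2 times R2 to R1.
  [ 1  0  0  0   1 ]
  [ 0  1  0  0  -2 ]
  [ 0  0  1  0   1 ]
  [ 0  0  0  1  -2 ]
The reduced form has 4 nonzero rows.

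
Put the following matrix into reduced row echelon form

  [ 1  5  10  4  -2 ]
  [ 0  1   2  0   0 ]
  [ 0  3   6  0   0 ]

[[1, 0, 0, 4, -2], [0, 1, 2, 0, 0], [0, 0, 0, 0, 0]]

ρ3 → ρ3 − 3·ρ2
  [ 1  5  10  4  -2 ]
  [ 0  1   2  0   0 ]
  [ 0  0   0  0   0 ]
ρ1 → ρ1 − 5·ρ2
  [ 1  0  0  4  -2 ]
  [ 0  1  2  0   0 ]
  [ 0  0  0  0   0 ]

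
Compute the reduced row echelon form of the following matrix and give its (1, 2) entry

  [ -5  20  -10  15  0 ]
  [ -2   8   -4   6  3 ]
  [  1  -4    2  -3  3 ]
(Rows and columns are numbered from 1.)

R1 -> -1/5·R1
  [  1  -4   2  -3  0 ]
  [ -2   8  -4   6  3 ]
  [  1  -4   2  -3  3 ]
R2 -> R2 + 2·R1
  [ 1  -4  2  -3  0 ]
  [ 0   0  0   0  3 ]
  [ 1  -4  2  -3  3 ]
R3 -> R3 − R1
  [ 1  -4  2  -3  0 ]
  [ 0   0  0   0  3 ]
  [ 0   0  0   0  3 ]
R2 -> 1/3·R2
  [ 1  -4  2  -3  0 ]
  [ 0   0  0   0  1 ]
  [ 0   0  0   0  3 ]
R3 -> R3 − 3·R2
  [ 1  -4  2  -3  0 ]
  [ 0   0  0   0  1 ]
  [ 0   0  0   0  0 ]

-4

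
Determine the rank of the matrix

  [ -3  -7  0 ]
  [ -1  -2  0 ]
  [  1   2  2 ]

R1 := -1/3·R1
  [  1  7/3  0 ]
  [ -1   -2  0 ]
  [  1    2  2 ]
R2 := R2 + R1
  [ 1  7/3  0 ]
  [ 0  1/3  0 ]
  [ 1    2  2 ]
R3 := R3 − R1
  [ 1   7/3  0 ]
  [ 0   1/3  0 ]
  [ 0  -1/3  2 ]
R2 := 3·R2
  [ 1   7/3  0 ]
  [ 0     1  0 ]
  [ 0  -1/3  2 ]
R3 := R3 + 1/3·R2
  [ 1  7/3  0 ]
  [ 0    1  0 ]
  [ 0    0  2 ]
R3 := 1/2·R3
  [ 1  7/3  0 ]
  [ 0    1  0 ]
  [ 0    0  1 ]
R1 := R1 − 7/3·R2
  [ 1  0  0 ]
  [ 0  1  0 ]
  [ 0  0  1 ]
The reduced form has 3 nonzero rows.

rank = 3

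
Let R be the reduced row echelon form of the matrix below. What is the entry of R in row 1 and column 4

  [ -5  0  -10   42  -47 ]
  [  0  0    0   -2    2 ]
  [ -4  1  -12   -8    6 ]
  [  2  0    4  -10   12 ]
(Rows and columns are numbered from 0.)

ρ1 ← -1/5·ρ1
  [  1  0    2  -42/5  47/5 ]
  [  0  0    0     -2     2 ]
  [ -4  1  -12     -8     6 ]
  [  2  0    4    -10    12 ]
ρ3 ← ρ3 + 4·ρ1
  [ 1  0   2   -42/5   47/5 ]
  [ 0  0   0      -2      2 ]
  [ 0  1  -4  -208/5  218/5 ]
  [ 2  0   4     -10     12 ]
ρ4 ← ρ4 − 2·ρ1
  [ 1  0   2   -42/5   47/5 ]
  [ 0  0   0      -2      2 ]
  [ 0  1  -4  -208/5  218/5 ]
  [ 0  0   0    34/5  -34/5 ]
ρ2 <=> ρ3
  [ 1  0   2   -42/5   47/5 ]
  [ 0  1  -4  -208/5  218/5 ]
  [ 0  0   0      -2      2 ]
  [ 0  0   0    34/5  -34/5 ]
ρ3 ← -1/2·ρ3
  [ 1  0   2   -42/5   47/5 ]
  [ 0  1  -4  -208/5  218/5 ]
  [ 0  0   0       1     -1 ]
  [ 0  0   0    34/5  -34/5 ]
ρ4 ← ρ4 − 34/5·ρ3
  [ 1  0   2   -42/5   47/5 ]
  [ 0  1  -4  -208/5  218/5 ]
  [ 0  0   0       1     -1 ]
  [ 0  0   0       0      0 ]
ρ2 ← ρ2 + 208/5·ρ3
  [ 1  0   2  -42/5  47/5 ]
  [ 0  1  -4      0     2 ]
  [ 0  0   0      1    -1 ]
  [ 0  0   0      0     0 ]
ρ1 ← ρ1 + 42/5·ρ3
  [ 1  0   2  0   1 ]
  [ 0  1  -4  0   2 ]
  [ 0  0   0  1  -1 ]
  [ 0  0   0  0   0 ]

2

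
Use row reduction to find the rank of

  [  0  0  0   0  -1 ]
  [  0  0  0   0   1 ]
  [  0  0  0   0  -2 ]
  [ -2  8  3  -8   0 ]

rank = 2

R1 ↔ R4
R1 → -1/2·R1
R3 → R3 + 2·R2
R4 → R4 + R2
The reduced form has 2 nonzero rows.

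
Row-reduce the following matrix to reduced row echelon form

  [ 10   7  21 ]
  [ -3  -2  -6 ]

[[1, 0, 0], [0, 1, 3]]

R1 → 1/10·R1
  [  1  7/10  21/10 ]
  [ -3    -2     -6 ]
R2 → R2 + 3·R1
  [ 1  7/10  21/10 ]
  [ 0  1/10   3/10 ]
R2 → 10·R2
  [ 1  7/10  21/10 ]
  [ 0     1      3 ]
R1 → R1 − 7/10·R2
  [ 1  0  0 ]
  [ 0  1  3 ]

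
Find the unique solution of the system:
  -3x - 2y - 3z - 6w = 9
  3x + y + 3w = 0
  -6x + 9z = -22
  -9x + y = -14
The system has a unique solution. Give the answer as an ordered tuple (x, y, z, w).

(5/3, 1, -4/3, -2)

Form the augmented matrix and row-reduce:
  [ -3  -2  -3  -6  |    9 ]
  [  3   1   0   3  |    0 ]
  [ -6   0   9   0  |  -22 ]
  [ -9   1   0   0  |  -14 ]
Multiply R1 by -1/3.
  [  1  2/3  1  2  |   -3 ]
  [  3    1  0  3  |    0 ]
  [ -6    0  9  0  |  -22 ]
  [ -9    1  0  0  |  -14 ]
Subtract 3 times R1 from R2.
  [  1  2/3   1   2  |   -3 ]
  [  0   -1  -3  -3  |    9 ]
  [ -6    0   9   0  |  -22 ]
  [ -9    1   0   0  |  -14 ]
Add 6 times R1 to R3.
  [  1  2/3   1   2  |   -3 ]
  [  0   -1  -3  -3  |    9 ]
  [  0    4  15  12  |  -40 ]
  [ -9    1   0   0  |  -14 ]
Add 9 times R1 to R4.
  [ 1  2/3   1   2  |   -3 ]
  [ 0   -1  -3  -3  |    9 ]
  [ 0    4  15  12  |  -40 ]
  [ 0    7   9  18  |  -41 ]
Multiply R2 by -1.
  [ 1  2/3   1   2  |   -3 ]
  [ 0    1   3   3  |   -9 ]
  [ 0    4  15  12  |  -40 ]
  [ 0    7   9  18  |  -41 ]
Subtract 4 times R2 from R3.
  [ 1  2/3  1   2  |   -3 ]
  [ 0    1  3   3  |   -9 ]
  [ 0    0  3   0  |   -4 ]
  [ 0    7  9  18  |  -41 ]
Subtract 7 times R2 from R4.
  [ 1  2/3    1   2  |  -3 ]
  [ 0    1    3   3  |  -9 ]
  [ 0    0    3   0  |  -4 ]
  [ 0    0  -12  -3  |  22 ]
Multiply R3 by 1/3.
  [ 1  2/3    1   2  |    -3 ]
  [ 0    1    3   3  |    -9 ]
  [ 0    0    1   0  |  -4/3 ]
  [ 0    0  -12  -3  |    22 ]
Add 12 times R3 to R4.
  [ 1  2/3  1   2  |    -3 ]
  [ 0    1  3   3  |    -9 ]
  [ 0    0  1   0  |  -4/3 ]
  [ 0    0  0  -3  |     6 ]
Multiply R4 by -1/3.
  [ 1  2/3  1  2  |    -3 ]
  [ 0    1  3  3  |    -9 ]
  [ 0    0  1  0  |  -4/3 ]
  [ 0    0  0  1  |    -2 ]
Subtract 3 times R4 from R2.
  [ 1  2/3  1  2  |    -3 ]
  [ 0    1  3  0  |    -3 ]
  [ 0    0  1  0  |  -4/3 ]
  [ 0    0  0  1  |    -2 ]
Subtract 2 times R4 from R1.
  [ 1  2/3  1  0  |     1 ]
  [ 0    1  3  0  |    -3 ]
  [ 0    0  1  0  |  -4/3 ]
  [ 0    0  0  1  |    -2 ]
Subtract 3 times R3 from R2.
  [ 1  2/3  1  0  |     1 ]
  [ 0    1  0  0  |     1 ]
  [ 0    0  1  0  |  -4/3 ]
  [ 0    0  0  1  |    -2 ]
Subtract R3 from R1.
  [ 1  2/3  0  0  |   7/3 ]
  [ 0    1  0  0  |     1 ]
  [ 0    0  1  0  |  -4/3 ]
  [ 0    0  0  1  |    -2 ]
Subtract 2/3 times R2 from R1.
  [ 1  0  0  0  |   5/3 ]
  [ 0  1  0  0  |     1 ]
  [ 0  0  1  0  |  -4/3 ]
  [ 0  0  0  1  |    -2 ]
Reading off the last column: x = 5/3, y = 1, z = -4/3, w = -2.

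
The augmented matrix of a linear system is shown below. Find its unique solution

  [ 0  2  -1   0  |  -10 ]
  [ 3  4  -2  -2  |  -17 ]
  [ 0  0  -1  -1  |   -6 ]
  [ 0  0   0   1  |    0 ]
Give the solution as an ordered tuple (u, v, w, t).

R1 <=> R2
  [ 3  4  -2  -2  |  -17 ]
  [ 0  2  -1   0  |  -10 ]
  [ 0  0  -1  -1  |   -6 ]
  [ 0  0   0   1  |    0 ]
R1 -> 1/3·R1
  [ 1  4/3  -2/3  -2/3  |  -17/3 ]
  [ 0    2    -1     0  |    -10 ]
  [ 0    0    -1    -1  |     -6 ]
  [ 0    0     0     1  |      0 ]
R2 -> 1/2·R2
  [ 1  4/3  -2/3  -2/3  |  -17/3 ]
  [ 0    1  -1/2     0  |     -5 ]
  [ 0    0    -1    -1  |     -6 ]
  [ 0    0     0     1  |      0 ]
R3 -> -1·R3
  [ 1  4/3  -2/3  -2/3  |  -17/3 ]
  [ 0    1  -1/2     0  |     -5 ]
  [ 0    0     1     1  |      6 ]
  [ 0    0     0     1  |      0 ]
R3 -> R3 − R4
  [ 1  4/3  -2/3  -2/3  |  -17/3 ]
  [ 0    1  -1/2     0  |     -5 ]
  [ 0    0     1     0  |      6 ]
  [ 0    0     0     1  |      0 ]
R1 -> R1 + 2/3·R4
  [ 1  4/3  -2/3  0  |  -17/3 ]
  [ 0    1  -1/2  0  |     -5 ]
  [ 0    0     1  0  |      6 ]
  [ 0    0     0  1  |      0 ]
R2 -> R2 + 1/2·R3
  [ 1  4/3  -2/3  0  |  -17/3 ]
  [ 0    1     0  0  |     -2 ]
  [ 0    0     1  0  |      6 ]
  [ 0    0     0  1  |      0 ]
R1 -> R1 + 2/3·R3
  [ 1  4/3  0  0  |  -5/3 ]
  [ 0    1  0  0  |    -2 ]
  [ 0    0  1  0  |     6 ]
  [ 0    0  0  1  |     0 ]
R1 -> R1 − 4/3·R2
  [ 1  0  0  0  |   1 ]
  [ 0  1  0  0  |  -2 ]
  [ 0  0  1  0  |   6 ]
  [ 0  0  0  1  |   0 ]
Reading off the last column: u = 1, v = -2, w = 6, t = 0.

(1, -2, 6, 0)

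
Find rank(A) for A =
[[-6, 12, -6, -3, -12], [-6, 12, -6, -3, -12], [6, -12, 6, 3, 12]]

rank = 1

Multiply ρ1 by -1/6.
  [  1   -2   1  1/2    2 ]
  [ -6   12  -6   -3  -12 ]
  [  6  -12   6    3   12 ]
Add 6 times ρ1 to ρ2.
  [ 1   -2  1  1/2   2 ]
  [ 0    0  0    0   0 ]
  [ 6  -12  6    3  12 ]
Subtract 6 times ρ1 from ρ3.
  [ 1  -2  1  1/2  2 ]
  [ 0   0  0    0  0 ]
  [ 0   0  0    0  0 ]
The reduced form has 1 nonzero row.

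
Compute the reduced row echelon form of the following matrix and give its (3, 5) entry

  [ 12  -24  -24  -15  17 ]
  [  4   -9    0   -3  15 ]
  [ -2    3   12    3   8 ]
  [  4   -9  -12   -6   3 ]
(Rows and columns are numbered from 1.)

5/4

R1 -> 1/12·R1
  [  1  -2   -2  -5/4  17/12 ]
  [  4  -9    0    -3     15 ]
  [ -2   3   12     3      8 ]
  [  4  -9  -12    -6      3 ]
R2 -> R2 − 4·R1
  [  1  -2   -2  -5/4  17/12 ]
  [  0  -1    8     2   28/3 ]
  [ -2   3   12     3      8 ]
  [  4  -9  -12    -6      3 ]
R3 -> R3 + 2·R1
  [ 1  -2   -2  -5/4  17/12 ]
  [ 0  -1    8     2   28/3 ]
  [ 0  -1    8   1/2   65/6 ]
  [ 4  -9  -12    -6      3 ]
R4 -> R4 − 4·R1
  [ 1  -2  -2  -5/4  17/12 ]
  [ 0  -1   8     2   28/3 ]
  [ 0  -1   8   1/2   65/6 ]
  [ 0  -1  -4    -1   -8/3 ]
R2 -> -1·R2
  [ 1  -2  -2  -5/4  17/12 ]
  [ 0   1  -8    -2  -28/3 ]
  [ 0  -1   8   1/2   65/6 ]
  [ 0  -1  -4    -1   -8/3 ]
R3 -> R3 + R2
  [ 1  -2  -2  -5/4  17/12 ]
  [ 0   1  -8    -2  -28/3 ]
  [ 0   0   0  -3/2    3/2 ]
  [ 0  -1  -4    -1   -8/3 ]
R4 -> R4 + R2
  [ 1  -2   -2  -5/4  17/12 ]
  [ 0   1   -8    -2  -28/3 ]
  [ 0   0    0  -3/2    3/2 ]
  [ 0   0  -12    -3    -12 ]
R3 <-> R4
  [ 1  -2   -2  -5/4  17/12 ]
  [ 0   1   -8    -2  -28/3 ]
  [ 0   0  -12    -3    -12 ]
  [ 0   0    0  -3/2    3/2 ]
R3 -> -1/12·R3
  [ 1  -2  -2  -5/4  17/12 ]
  [ 0   1  -8    -2  -28/3 ]
  [ 0   0   1   1/4      1 ]
  [ 0   0   0  -3/2    3/2 ]
R4 -> -2/3·R4
  [ 1  -2  -2  -5/4  17/12 ]
  [ 0   1  -8    -2  -28/3 ]
  [ 0   0   1   1/4      1 ]
  [ 0   0   0     1     -1 ]
R3 -> R3 − 1/4·R4
  [ 1  -2  -2  -5/4  17/12 ]
  [ 0   1  -8    -2  -28/3 ]
  [ 0   0   1     0    5/4 ]
  [ 0   0   0     1     -1 ]
R2 -> R2 + 2·R4
  [ 1  -2  -2  -5/4  17/12 ]
  [ 0   1  -8     0  -34/3 ]
  [ 0   0   1     0    5/4 ]
  [ 0   0   0     1     -1 ]
R1 -> R1 + 5/4·R4
  [ 1  -2  -2  0    1/6 ]
  [ 0   1  -8  0  -34/3 ]
  [ 0   0   1  0    5/4 ]
  [ 0   0   0  1     -1 ]
R2 -> R2 + 8·R3
  [ 1  -2  -2  0   1/6 ]
  [ 0   1   0  0  -4/3 ]
  [ 0   0   1  0   5/4 ]
  [ 0   0   0  1    -1 ]
R1 -> R1 + 2·R3
  [ 1  -2  0  0   8/3 ]
  [ 0   1  0  0  -4/3 ]
  [ 0   0  1  0   5/4 ]
  [ 0   0  0  1    -1 ]
R1 -> R1 + 2·R2
  [ 1  0  0  0     0 ]
  [ 0  1  0  0  -4/3 ]
  [ 0  0  1  0   5/4 ]
  [ 0  0  0  1    -1 ]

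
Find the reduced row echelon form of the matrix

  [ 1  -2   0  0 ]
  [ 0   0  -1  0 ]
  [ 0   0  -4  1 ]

[[1, -2, 0, 0], [0, 0, 1, 0], [0, 0, 0, 1]]

R2 ← -1·R2
  [ 1  -2   0  0 ]
  [ 0   0   1  0 ]
  [ 0   0  -4  1 ]
R3 ← R3 + 4·R2
  [ 1  -2  0  0 ]
  [ 0   0  1  0 ]
  [ 0   0  0  1 ]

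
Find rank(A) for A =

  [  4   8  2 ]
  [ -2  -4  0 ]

ρ1 := 1/4·ρ1
  [  1   2  1/2 ]
  [ -2  -4    0 ]
ρ2 := ρ2 + 2·ρ1
  [ 1  2  1/2 ]
  [ 0  0    1 ]
ρ1 := ρ1 − 1/2·ρ2
  [ 1  2  0 ]
  [ 0  0  1 ]
The reduced form has 2 nonzero rows.

rank = 2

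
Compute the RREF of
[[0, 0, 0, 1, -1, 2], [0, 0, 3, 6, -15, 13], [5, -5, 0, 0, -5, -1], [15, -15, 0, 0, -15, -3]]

Swap R1 and R3.
  [  5   -5  0  0   -5  -1 ]
  [  0    0  3  6  -15  13 ]
  [  0    0  0  1   -1   2 ]
  [ 15  -15  0  0  -15  -3 ]
Multiply R1 by 1/5.
  [  1   -1  0  0   -1  -1/5 ]
  [  0    0  3  6  -15    13 ]
  [  0    0  0  1   -1     2 ]
  [ 15  -15  0  0  -15    -3 ]
Subtract 15 times R1 from R4.
  [ 1  -1  0  0   -1  -1/5 ]
  [ 0   0  3  6  -15    13 ]
  [ 0   0  0  1   -1     2 ]
  [ 0   0  0  0    0     0 ]
Multiply R2 by 1/3.
  [ 1  -1  0  0  -1  -1/5 ]
  [ 0   0  1  2  -5  13/3 ]
  [ 0   0  0  1  -1     2 ]
  [ 0   0  0  0   0     0 ]
Subtract 2 times R3 from R2.
  [ 1  -1  0  0  -1  -1/5 ]
  [ 0   0  1  0  -3   1/3 ]
  [ 0   0  0  1  -1     2 ]
  [ 0   0  0  0   0     0 ]

[[1, -1, 0, 0, -1, -1/5], [0, 0, 1, 0, -3, 1/3], [0, 0, 0, 1, -1, 2], [0, 0, 0, 0, 0, 0]]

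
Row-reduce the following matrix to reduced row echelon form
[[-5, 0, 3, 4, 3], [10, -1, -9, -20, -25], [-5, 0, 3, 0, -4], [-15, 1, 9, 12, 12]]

r1 := -1/5·r1
  [   1   0  -3/5  -4/5  -3/5 ]
  [  10  -1    -9   -20   -25 ]
  [  -5   0     3     0    -4 ]
  [ -15   1     9    12    12 ]
r2 := r2 − 10·r1
  [   1   0  -3/5  -4/5  -3/5 ]
  [   0  -1    -3   -12   -19 ]
  [  -5   0     3     0    -4 ]
  [ -15   1     9    12    12 ]
r3 := r3 + 5·r1
  [   1   0  -3/5  -4/5  -3/5 ]
  [   0  -1    -3   -12   -19 ]
  [   0   0     0    -4    -7 ]
  [ -15   1     9    12    12 ]
r4 := r4 + 15·r1
  [ 1   0  -3/5  -4/5  -3/5 ]
  [ 0  -1    -3   -12   -19 ]
  [ 0   0     0    -4    -7 ]
  [ 0   1     0     0     3 ]
r2 := -1·r2
  [ 1  0  -3/5  -4/5  -3/5 ]
  [ 0  1     3    12    19 ]
  [ 0  0     0    -4    -7 ]
  [ 0  1     0     0     3 ]
r4 := r4 − r2
  [ 1  0  -3/5  -4/5  -3/5 ]
  [ 0  1     3    12    19 ]
  [ 0  0     0    -4    -7 ]
  [ 0  0    -3   -12   -16 ]
r3 <=> r4
  [ 1  0  -3/5  -4/5  -3/5 ]
  [ 0  1     3    12    19 ]
  [ 0  0    -3   -12   -16 ]
  [ 0  0     0    -4    -7 ]
r3 := -1/3·r3
  [ 1  0  -3/5  -4/5  -3/5 ]
  [ 0  1     3    12    19 ]
  [ 0  0     1     4  16/3 ]
  [ 0  0     0    -4    -7 ]
r4 := -1/4·r4
  [ 1  0  -3/5  -4/5  -3/5 ]
  [ 0  1     3    12    19 ]
  [ 0  0     1     4  16/3 ]
  [ 0  0     0     1   7/4 ]
r3 := r3 − 4·r4
  [ 1  0  -3/5  -4/5  -3/5 ]
  [ 0  1     3    12    19 ]
  [ 0  0     1     0  -5/3 ]
  [ 0  0     0     1   7/4 ]
r2 := r2 − 12·r4
  [ 1  0  -3/5  -4/5  -3/5 ]
  [ 0  1     3     0    -2 ]
  [ 0  0     1     0  -5/3 ]
  [ 0  0     0     1   7/4 ]
r1 := r1 + 4/5·r4
  [ 1  0  -3/5  0   4/5 ]
  [ 0  1     3  0    -2 ]
  [ 0  0     1  0  -5/3 ]
  [ 0  0     0  1   7/4 ]
r2 := r2 − 3·r3
  [ 1  0  -3/5  0   4/5 ]
  [ 0  1     0  0     3 ]
  [ 0  0     1  0  -5/3 ]
  [ 0  0     0  1   7/4 ]
r1 := r1 + 3/5·r3
  [ 1  0  0  0  -1/5 ]
  [ 0  1  0  0     3 ]
  [ 0  0  1  0  -5/3 ]
  [ 0  0  0  1   7/4 ]

[[1, 0, 0, 0, -1/5], [0, 1, 0, 0, 3], [0, 0, 1, 0, -5/3], [0, 0, 0, 1, 7/4]]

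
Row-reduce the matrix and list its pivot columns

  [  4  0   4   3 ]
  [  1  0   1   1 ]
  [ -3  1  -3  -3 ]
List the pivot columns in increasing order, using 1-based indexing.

1, 2, 4

r1 → 1/4·r1
  [  1  0   1  3/4 ]
  [  1  0   1    1 ]
  [ -3  1  -3   -3 ]
r2 → r2 − r1
  [  1  0   1  3/4 ]
  [  0  0   0  1/4 ]
  [ -3  1  -3   -3 ]
r3 → r3 + 3·r1
  [ 1  0  1   3/4 ]
  [ 0  0  0   1/4 ]
  [ 0  1  0  -3/4 ]
r2 ↔ r3
  [ 1  0  1   3/4 ]
  [ 0  1  0  -3/4 ]
  [ 0  0  0   1/4 ]
r3 → 4·r3
  [ 1  0  1   3/4 ]
  [ 0  1  0  -3/4 ]
  [ 0  0  0     1 ]
r2 → r2 + 3/4·r3
  [ 1  0  1  3/4 ]
  [ 0  1  0    0 ]
  [ 0  0  0    1 ]
r1 → r1 − 3/4·r3
  [ 1  0  1  0 ]
  [ 0  1  0  0 ]
  [ 0  0  0  1 ]
Pivot columns are the columns containing a leading 1.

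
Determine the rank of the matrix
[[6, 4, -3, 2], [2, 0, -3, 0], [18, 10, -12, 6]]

rank = 3

Multiply r1 by 1/6.
  [  1  2/3  -1/2  1/3 ]
  [  2    0    -3    0 ]
  [ 18   10   -12    6 ]
Subtract 2 times r1 from r2.
  [  1   2/3  -1/2   1/3 ]
  [  0  -4/3    -2  -2/3 ]
  [ 18    10   -12     6 ]
Subtract 18 times r1 from r3.
  [ 1   2/3  -1/2   1/3 ]
  [ 0  -4/3    -2  -2/3 ]
  [ 0    -2    -3     0 ]
Multiply r2 by -3/4.
  [ 1  2/3  -1/2  1/3 ]
  [ 0    1   3/2  1/2 ]
  [ 0   -2    -3    0 ]
Add 2 times r2 to r3.
  [ 1  2/3  -1/2  1/3 ]
  [ 0    1   3/2  1/2 ]
  [ 0    0     0    1 ]
Subtract 1/2 times r3 from r2.
  [ 1  2/3  -1/2  1/3 ]
  [ 0    1   3/2    0 ]
  [ 0    0     0    1 ]
Subtract 1/3 times r3 from r1.
  [ 1  2/3  -1/2  0 ]
  [ 0    1   3/2  0 ]
  [ 0    0     0  1 ]
Subtract 2/3 times r2 from r1.
  [ 1  0  -3/2  0 ]
  [ 0  1   3/2  0 ]
  [ 0  0     0  1 ]
The reduced form has 3 nonzero rows.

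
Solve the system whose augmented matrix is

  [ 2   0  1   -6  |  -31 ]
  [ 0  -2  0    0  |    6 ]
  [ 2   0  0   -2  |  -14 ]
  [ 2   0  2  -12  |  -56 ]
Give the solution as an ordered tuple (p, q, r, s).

R1 -> 1/2·R1
  [ 1   0  1/2   -3  |  -31/2 ]
  [ 0  -2    0    0  |      6 ]
  [ 2   0    0   -2  |    -14 ]
  [ 2   0    2  -12  |    -56 ]
R3 -> R3 − 2·R1
  [ 1   0  1/2   -3  |  -31/2 ]
  [ 0  -2    0    0  |      6 ]
  [ 0   0   -1    4  |     17 ]
  [ 2   0    2  -12  |    -56 ]
R4 -> R4 − 2·R1
  [ 1   0  1/2  -3  |  -31/2 ]
  [ 0  -2    0   0  |      6 ]
  [ 0   0   -1   4  |     17 ]
  [ 0   0    1  -6  |    -25 ]
R2 -> -1/2·R2
  [ 1  0  1/2  -3  |  -31/2 ]
  [ 0  1    0   0  |     -3 ]
  [ 0  0   -1   4  |     17 ]
  [ 0  0    1  -6  |    -25 ]
R3 -> -1·R3
  [ 1  0  1/2  -3  |  -31/2 ]
  [ 0  1    0   0  |     -3 ]
  [ 0  0    1  -4  |    -17 ]
  [ 0  0    1  -6  |    -25 ]
R4 -> R4 − R3
  [ 1  0  1/2  -3  |  -31/2 ]
  [ 0  1    0   0  |     -3 ]
  [ 0  0    1  -4  |    -17 ]
  [ 0  0    0  -2  |     -8 ]
R4 -> -1/2·R4
  [ 1  0  1/2  -3  |  -31/2 ]
  [ 0  1    0   0  |     -3 ]
  [ 0  0    1  -4  |    -17 ]
  [ 0  0    0   1  |      4 ]
R3 -> R3 + 4·R4
  [ 1  0  1/2  -3  |  -31/2 ]
  [ 0  1    0   0  |     -3 ]
  [ 0  0    1   0  |     -1 ]
  [ 0  0    0   1  |      4 ]
R1 -> R1 + 3·R4
  [ 1  0  1/2  0  |  -7/2 ]
  [ 0  1    0  0  |    -3 ]
  [ 0  0    1  0  |    -1 ]
  [ 0  0    0  1  |     4 ]
R1 -> R1 − 1/2·R3
  [ 1  0  0  0  |  -3 ]
  [ 0  1  0  0  |  -3 ]
  [ 0  0  1  0  |  -1 ]
  [ 0  0  0  1  |   4 ]
Reading off the last column: p = -3, q = -3, r = -1, s = 4.

(-3, -3, -1, 4)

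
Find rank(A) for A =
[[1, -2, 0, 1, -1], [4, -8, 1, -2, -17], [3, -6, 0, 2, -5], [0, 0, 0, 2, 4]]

rank = 3

Subtract 4 times R1 from R2.
Subtract 3 times R1 from R3.
Multiply R3 by -1.
Subtract 2 times R3 from R4.
Add 6 times R3 to R2.
Subtract R3 from R1.
The reduced form has 3 nonzero rows.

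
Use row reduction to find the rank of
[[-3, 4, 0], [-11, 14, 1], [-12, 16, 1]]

rank = 3

R1 -> -1/3·R1
  [   1  -4/3  0 ]
  [ -11    14  1 ]
  [ -12    16  1 ]
R2 -> R2 + 11·R1
  [   1  -4/3  0 ]
  [   0  -2/3  1 ]
  [ -12    16  1 ]
R3 -> R3 + 12·R1
  [ 1  -4/3  0 ]
  [ 0  -2/3  1 ]
  [ 0     0  1 ]
R2 -> -3/2·R2
  [ 1  -4/3     0 ]
  [ 0     1  -3/2 ]
  [ 0     0     1 ]
R2 -> R2 + 3/2·R3
  [ 1  -4/3  0 ]
  [ 0     1  0 ]
  [ 0     0  1 ]
R1 -> R1 + 4/3·R2
  [ 1  0  0 ]
  [ 0  1  0 ]
  [ 0  0  1 ]
The reduced form has 3 nonzero rows.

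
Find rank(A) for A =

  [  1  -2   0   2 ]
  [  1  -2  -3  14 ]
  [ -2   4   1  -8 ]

R2 -> R2 − R1
  [  1  -2   0   2 ]
  [  0   0  -3  12 ]
  [ -2   4   1  -8 ]
R3 -> R3 + 2·R1
  [ 1  -2   0   2 ]
  [ 0   0  -3  12 ]
  [ 0   0   1  -4 ]
R2 -> -1/3·R2
  [ 1  -2  0   2 ]
  [ 0   0  1  -4 ]
  [ 0   0  1  -4 ]
R3 -> R3 − R2
  [ 1  -2  0   2 ]
  [ 0   0  1  -4 ]
  [ 0   0  0   0 ]
The reduced form has 2 nonzero rows.

rank = 2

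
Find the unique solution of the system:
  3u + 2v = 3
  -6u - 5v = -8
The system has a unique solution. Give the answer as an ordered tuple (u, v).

Form the augmented matrix and row-reduce:
  [  3   2  |   3 ]
  [ -6  -5  |  -8 ]
r1 -> 1/3·r1
  [  1  2/3  |   1 ]
  [ -6   -5  |  -8 ]
r2 -> r2 + 6·r1
  [ 1  2/3  |   1 ]
  [ 0   -1  |  -2 ]
r2 -> -1·r2
  [ 1  2/3  |  1 ]
  [ 0    1  |  2 ]
r1 -> r1 − 2/3·r2
  [ 1  0  |  -1/3 ]
  [ 0  1  |     2 ]
Reading off the last column: u = -1/3, v = 2.

(-1/3, 2)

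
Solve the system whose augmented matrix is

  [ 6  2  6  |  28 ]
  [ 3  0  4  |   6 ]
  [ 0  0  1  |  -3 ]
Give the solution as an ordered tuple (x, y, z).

(6, 5, -3)

R1 -> 1/6·R1
  [ 1  1/3  1  |  14/3 ]
  [ 3    0  4  |     6 ]
  [ 0    0  1  |    -3 ]
R2 -> R2 − 3·R1
  [ 1  1/3  1  |  14/3 ]
  [ 0   -1  1  |    -8 ]
  [ 0    0  1  |    -3 ]
R2 -> -1·R2
  [ 1  1/3   1  |  14/3 ]
  [ 0    1  -1  |     8 ]
  [ 0    0   1  |    -3 ]
R2 -> R2 + R3
  [ 1  1/3  1  |  14/3 ]
  [ 0    1  0  |     5 ]
  [ 0    0  1  |    -3 ]
R1 -> R1 − R3
  [ 1  1/3  0  |  23/3 ]
  [ 0    1  0  |     5 ]
  [ 0    0  1  |    -3 ]
R1 -> R1 − 1/3·R2
  [ 1  0  0  |   6 ]
  [ 0  1  0  |   5 ]
  [ 0  0  1  |  -3 ]
Reading off the last column: x = 6, y = 5, z = -3.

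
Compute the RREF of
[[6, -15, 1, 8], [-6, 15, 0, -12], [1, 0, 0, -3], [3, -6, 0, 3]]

R1 -> 1/6·R1
R2 -> R2 + 6·R1
R3 -> R3 − R1
R4 -> R4 − 3·R1
R2 <=> R3
R2 -> 2/5·R2
R4 -> R4 − 3/2·R2
R4 -> R4 + 2/5·R3
R2 -> R2 + 1/15·R3
R1 -> R1 − 1/6·R3
R1 -> R1 + 5/2·R2

[[1, 0, 0, -3], [0, 1, 0, -2], [0, 0, 1, -4], [0, 0, 0, 0]]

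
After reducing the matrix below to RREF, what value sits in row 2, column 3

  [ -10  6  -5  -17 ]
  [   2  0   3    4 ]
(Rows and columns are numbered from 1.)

ρ1 → -1/10·ρ1
  [ 1  -3/5  1/2  17/10 ]
  [ 2     0    3      4 ]
ρ2 → ρ2 − 2·ρ1
  [ 1  -3/5  1/2  17/10 ]
  [ 0   6/5    2    3/5 ]
ρ2 → 5/6·ρ2
  [ 1  -3/5  1/2  17/10 ]
  [ 0     1  5/3    1/2 ]
ρ1 → ρ1 + 3/5·ρ2
  [ 1  0  3/2    2 ]
  [ 0  1  5/3  1/2 ]

5/3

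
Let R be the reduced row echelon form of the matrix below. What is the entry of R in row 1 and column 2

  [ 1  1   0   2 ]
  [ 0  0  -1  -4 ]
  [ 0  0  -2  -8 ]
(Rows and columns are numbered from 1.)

r2 -> -1·r2
r3 -> r3 + 2·r2

1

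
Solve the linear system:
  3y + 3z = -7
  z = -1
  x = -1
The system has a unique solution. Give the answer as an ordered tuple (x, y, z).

Form the augmented matrix and row-reduce:
  [ 0  3  3  |  -7 ]
  [ 0  0  1  |  -1 ]
  [ 1  0  0  |  -1 ]
Swap ρ1 and ρ3.
  [ 1  0  0  |  -1 ]
  [ 0  0  1  |  -1 ]
  [ 0  3  3  |  -7 ]
Swap ρ2 and ρ3.
  [ 1  0  0  |  -1 ]
  [ 0  3  3  |  -7 ]
  [ 0  0  1  |  -1 ]
Multiply ρ2 by 1/3.
  [ 1  0  0  |    -1 ]
  [ 0  1  1  |  -7/3 ]
  [ 0  0  1  |    -1 ]
Subtract ρ3 from ρ2.
  [ 1  0  0  |    -1 ]
  [ 0  1  0  |  -4/3 ]
  [ 0  0  1  |    -1 ]
Reading off the last column: x = -1, y = -4/3, z = -1.

(-1, -4/3, -1)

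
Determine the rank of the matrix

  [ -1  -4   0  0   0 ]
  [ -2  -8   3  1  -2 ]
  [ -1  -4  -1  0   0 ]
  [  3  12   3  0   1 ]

R1 := -1·R1
  [  1   4   0  0   0 ]
  [ -2  -8   3  1  -2 ]
  [ -1  -4  -1  0   0 ]
  [  3  12   3  0   1 ]
R2 := R2 + 2·R1
  [  1   4   0  0   0 ]
  [  0   0   3  1  -2 ]
  [ -1  -4  -1  0   0 ]
  [  3  12   3  0   1 ]
R3 := R3 + R1
  [ 1   4   0  0   0 ]
  [ 0   0   3  1  -2 ]
  [ 0   0  -1  0   0 ]
  [ 3  12   3  0   1 ]
R4 := R4 − 3·R1
  [ 1  4   0  0   0 ]
  [ 0  0   3  1  -2 ]
  [ 0  0  -1  0   0 ]
  [ 0  0   3  0   1 ]
R2 := 1/3·R2
  [ 1  4   0    0     0 ]
  [ 0  0   1  1/3  -2/3 ]
  [ 0  0  -1    0     0 ]
  [ 0  0   3    0     1 ]
R3 := R3 + R2
  [ 1  4  0    0     0 ]
  [ 0  0  1  1/3  -2/3 ]
  [ 0  0  0  1/3  -2/3 ]
  [ 0  0  3    0     1 ]
R4 := R4 − 3·R2
  [ 1  4  0    0     0 ]
  [ 0  0  1  1/3  -2/3 ]
  [ 0  0  0  1/3  -2/3 ]
  [ 0  0  0   -1     3 ]
R3 := 3·R3
  [ 1  4  0    0     0 ]
  [ 0  0  1  1/3  -2/3 ]
  [ 0  0  0    1    -2 ]
  [ 0  0  0   -1     3 ]
R4 := R4 + R3
  [ 1  4  0    0     0 ]
  [ 0  0  1  1/3  -2/3 ]
  [ 0  0  0    1    -2 ]
  [ 0  0  0    0     1 ]
R3 := R3 + 2·R4
  [ 1  4  0    0     0 ]
  [ 0  0  1  1/3  -2/3 ]
  [ 0  0  0    1     0 ]
  [ 0  0  0    0     1 ]
R2 := R2 + 2/3·R4
  [ 1  4  0    0  0 ]
  [ 0  0  1  1/3  0 ]
  [ 0  0  0    1  0 ]
  [ 0  0  0    0  1 ]
R2 := R2 − 1/3·R3
  [ 1  4  0  0  0 ]
  [ 0  0  1  0  0 ]
  [ 0  0  0  1  0 ]
  [ 0  0  0  0  1 ]
The reduced form has 4 nonzero rows.

rank = 4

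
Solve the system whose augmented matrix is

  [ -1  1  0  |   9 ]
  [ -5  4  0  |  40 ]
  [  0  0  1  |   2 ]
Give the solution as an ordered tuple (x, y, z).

(-4, 5, 2)

R1 ← -1·R1
R2 ← R2 + 5·R1
R2 ← -1·R2
R1 ← R1 + R2
Reading off the last column: x = -4, y = 5, z = 2.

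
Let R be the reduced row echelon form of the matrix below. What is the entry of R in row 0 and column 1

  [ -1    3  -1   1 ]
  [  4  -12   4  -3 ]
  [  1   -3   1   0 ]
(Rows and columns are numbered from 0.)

r1 -> -1·r1
r2 -> r2 − 4·r1
r3 -> r3 − r1
r3 -> r3 − r2
r1 -> r1 + r2

-3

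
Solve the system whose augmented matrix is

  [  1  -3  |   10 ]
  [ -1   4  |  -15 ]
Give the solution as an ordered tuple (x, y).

r2 -> r2 + r1
  [ 1  -3  |  10 ]
  [ 0   1  |  -5 ]
r1 -> r1 + 3·r2
  [ 1  0  |  -5 ]
  [ 0  1  |  -5 ]
Reading off the last column: x = -5, y = -5.

(-5, -5)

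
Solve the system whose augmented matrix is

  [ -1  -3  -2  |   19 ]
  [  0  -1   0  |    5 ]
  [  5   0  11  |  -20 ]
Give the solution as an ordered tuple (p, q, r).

(-4, -5, 0)

ρ1 ← -1·ρ1
  [ 1   3   2  |  -19 ]
  [ 0  -1   0  |    5 ]
  [ 5   0  11  |  -20 ]
ρ3 ← ρ3 − 5·ρ1
  [ 1    3  2  |  -19 ]
  [ 0   -1  0  |    5 ]
  [ 0  -15  1  |   75 ]
ρ2 ← -1·ρ2
  [ 1    3  2  |  -19 ]
  [ 0    1  0  |   -5 ]
  [ 0  -15  1  |   75 ]
ρ3 ← ρ3 + 15·ρ2
  [ 1  3  2  |  -19 ]
  [ 0  1  0  |   -5 ]
  [ 0  0  1  |    0 ]
ρ1 ← ρ1 − 2·ρ3
  [ 1  3  0  |  -19 ]
  [ 0  1  0  |   -5 ]
  [ 0  0  1  |    0 ]
ρ1 ← ρ1 − 3·ρ2
  [ 1  0  0  |  -4 ]
  [ 0  1  0  |  -5 ]
  [ 0  0  1  |   0 ]
Reading off the last column: p = -4, q = -5, r = 0.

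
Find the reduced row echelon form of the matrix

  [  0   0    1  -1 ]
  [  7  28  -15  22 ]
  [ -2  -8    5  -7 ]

r1 ↔ r2
r1 → 1/7·r1
r3 → r3 + 2·r1
r3 → r3 − 5/7·r2
r1 → r1 + 15/7·r2

[[1, 4, 0, 1], [0, 0, 1, -1], [0, 0, 0, 0]]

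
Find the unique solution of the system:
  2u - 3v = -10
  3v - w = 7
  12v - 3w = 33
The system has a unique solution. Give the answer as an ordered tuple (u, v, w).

(1, 4, 5)

Form the augmented matrix and row-reduce:
  [ 2  -3   0  |  -10 ]
  [ 0   3  -1  |    7 ]
  [ 0  12  -3  |   33 ]
R1 ← 1/2·R1
  [ 1  -3/2   0  |  -5 ]
  [ 0     3  -1  |   7 ]
  [ 0    12  -3  |  33 ]
R2 ← 1/3·R2
  [ 1  -3/2     0  |   -5 ]
  [ 0     1  -1/3  |  7/3 ]
  [ 0    12    -3  |   33 ]
R3 ← R3 − 12·R2
  [ 1  -3/2     0  |   -5 ]
  [ 0     1  -1/3  |  7/3 ]
  [ 0     0     1  |    5 ]
R2 ← R2 + 1/3·R3
  [ 1  -3/2  0  |  -5 ]
  [ 0     1  0  |   4 ]
  [ 0     0  1  |   5 ]
R1 ← R1 + 3/2·R2
  [ 1  0  0  |  1 ]
  [ 0  1  0  |  4 ]
  [ 0  0  1  |  5 ]
Reading off the last column: u = 1, v = 4, w = 5.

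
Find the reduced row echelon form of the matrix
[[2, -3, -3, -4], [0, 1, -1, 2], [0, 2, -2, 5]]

Multiply ρ1 by 1/2.
  [ 1  -3/2  -3/2  -2 ]
  [ 0     1    -1   2 ]
  [ 0     2    -2   5 ]
Subtract 2 times ρ2 from ρ3.
  [ 1  -3/2  -3/2  -2 ]
  [ 0     1    -1   2 ]
  [ 0     0     0   1 ]
Subtract 2 times ρ3 from ρ2.
  [ 1  -3/2  -3/2  -2 ]
  [ 0     1    -1   0 ]
  [ 0     0     0   1 ]
Add 2 times ρ3 to ρ1.
  [ 1  -3/2  -3/2  0 ]
  [ 0     1    -1  0 ]
  [ 0     0     0  1 ]
Add 3/2 times ρ2 to ρ1.
  [ 1  0  -3  0 ]
  [ 0  1  -1  0 ]
  [ 0  0   0  1 ]

[[1, 0, -3, 0], [0, 1, -1, 0], [0, 0, 0, 1]]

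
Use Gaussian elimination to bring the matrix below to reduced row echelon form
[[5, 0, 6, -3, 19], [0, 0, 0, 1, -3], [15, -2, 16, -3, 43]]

[[1, 0, 6/5, 0, 2], [0, 1, 1, 0, -2], [0, 0, 0, 1, -3]]

R1 ← 1/5·R1
  [  1   0  6/5  -3/5  19/5 ]
  [  0   0    0     1    -3 ]
  [ 15  -2   16    -3    43 ]
R3 ← R3 − 15·R1
  [ 1   0  6/5  -3/5  19/5 ]
  [ 0   0    0     1    -3 ]
  [ 0  -2   -2     6   -14 ]
R2 ↔ R3
  [ 1   0  6/5  -3/5  19/5 ]
  [ 0  -2   -2     6   -14 ]
  [ 0   0    0     1    -3 ]
R2 ← -1/2·R2
  [ 1  0  6/5  -3/5  19/5 ]
  [ 0  1    1    -3     7 ]
  [ 0  0    0     1    -3 ]
R2 ← R2 + 3·R3
  [ 1  0  6/5  -3/5  19/5 ]
  [ 0  1    1     0    -2 ]
  [ 0  0    0     1    -3 ]
R1 ← R1 + 3/5·R3
  [ 1  0  6/5  0   2 ]
  [ 0  1    1  0  -2 ]
  [ 0  0    0  1  -3 ]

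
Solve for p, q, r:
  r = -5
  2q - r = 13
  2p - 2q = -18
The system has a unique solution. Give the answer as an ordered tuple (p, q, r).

Form the augmented matrix and row-reduce:
  [ 0   0   1  |   -5 ]
  [ 0   2  -1  |   13 ]
  [ 2  -2   0  |  -18 ]
R1 <-> R3
R1 := 1/2·R1
R2 := 1/2·R2
R2 := R2 + 1/2·R3
R1 := R1 + R2
Reading off the last column: p = -5, q = 4, r = -5.

(-5, 4, -5)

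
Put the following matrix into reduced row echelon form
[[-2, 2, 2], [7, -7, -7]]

[[1, -1, -1], [0, 0, 0]]

r1 → -1/2·r1
  [ 1  -1  -1 ]
  [ 7  -7  -7 ]
r2 → r2 − 7·r1
  [ 1  -1  -1 ]
  [ 0   0   0 ]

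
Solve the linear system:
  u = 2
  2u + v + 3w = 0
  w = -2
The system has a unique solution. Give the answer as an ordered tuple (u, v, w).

(2, 2, -2)

Form the augmented matrix and row-reduce:
  [ 1  0  0  |   2 ]
  [ 2  1  3  |   0 ]
  [ 0  0  1  |  -2 ]
R2 ← R2 − 2·R1
  [ 1  0  0  |   2 ]
  [ 0  1  3  |  -4 ]
  [ 0  0  1  |  -2 ]
R2 ← R2 − 3·R3
  [ 1  0  0  |   2 ]
  [ 0  1  0  |   2 ]
  [ 0  0  1  |  -2 ]
Reading off the last column: u = 2, v = 2, w = -2.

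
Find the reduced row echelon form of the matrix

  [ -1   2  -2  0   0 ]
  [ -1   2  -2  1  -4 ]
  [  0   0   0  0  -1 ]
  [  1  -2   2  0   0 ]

[[1, -2, 2, 0, 0], [0, 0, 0, 1, 0], [0, 0, 0, 0, 1], [0, 0, 0, 0, 0]]

ρ1 -> -1·ρ1
  [  1  -2   2  0   0 ]
  [ -1   2  -2  1  -4 ]
  [  0   0   0  0  -1 ]
  [  1  -2   2  0   0 ]
ρ2 -> ρ2 + ρ1
  [ 1  -2  2  0   0 ]
  [ 0   0  0  1  -4 ]
  [ 0   0  0  0  -1 ]
  [ 1  -2  2  0   0 ]
ρ4 -> ρ4 − ρ1
  [ 1  -2  2  0   0 ]
  [ 0   0  0  1  -4 ]
  [ 0   0  0  0  -1 ]
  [ 0   0  0  0   0 ]
ρ3 -> -1·ρ3
  [ 1  -2  2  0   0 ]
  [ 0   0  0  1  -4 ]
  [ 0   0  0  0   1 ]
  [ 0   0  0  0   0 ]
ρ2 -> ρ2 + 4·ρ3
  [ 1  -2  2  0  0 ]
  [ 0   0  0  1  0 ]
  [ 0   0  0  0  1 ]
  [ 0   0  0  0  0 ]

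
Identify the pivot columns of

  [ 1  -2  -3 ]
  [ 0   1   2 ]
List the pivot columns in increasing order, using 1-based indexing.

R1 -> R1 + 2·R2
  [ 1  0  1 ]
  [ 0  1  2 ]
Pivot columns are the columns containing a leading 1.

1, 2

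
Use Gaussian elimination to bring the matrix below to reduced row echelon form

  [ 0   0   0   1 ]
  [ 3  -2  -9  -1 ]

[[1, -2/3, -3, 0], [0, 0, 0, 1]]

R1 <-> R2
  [ 3  -2  -9  -1 ]
  [ 0   0   0   1 ]
R1 := 1/3·R1
  [ 1  -2/3  -3  -1/3 ]
  [ 0     0   0     1 ]
R1 := R1 + 1/3·R2
  [ 1  -2/3  -3  0 ]
  [ 0     0   0  1 ]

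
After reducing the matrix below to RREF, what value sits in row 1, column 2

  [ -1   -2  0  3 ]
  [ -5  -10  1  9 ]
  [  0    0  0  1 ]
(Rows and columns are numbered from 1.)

Multiply r1 by -1.
  [  1    2  0  -3 ]
  [ -5  -10  1   9 ]
  [  0    0  0   1 ]
Add 5 times r1 to r2.
  [ 1  2  0  -3 ]
  [ 0  0  1  -6 ]
  [ 0  0  0   1 ]
Add 6 times r3 to r2.
  [ 1  2  0  -3 ]
  [ 0  0  1   0 ]
  [ 0  0  0   1 ]
Add 3 times r3 to r1.
  [ 1  2  0  0 ]
  [ 0  0  1  0 ]
  [ 0  0  0  1 ]

2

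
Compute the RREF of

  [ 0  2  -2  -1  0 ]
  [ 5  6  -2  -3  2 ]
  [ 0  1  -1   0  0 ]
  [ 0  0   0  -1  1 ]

R1 <=> R2
  [ 5  6  -2  -3  2 ]
  [ 0  2  -2  -1  0 ]
  [ 0  1  -1   0  0 ]
  [ 0  0   0  -1  1 ]
R1 -> 1/5·R1
  [ 1  6/5  -2/5  -3/5  2/5 ]
  [ 0    2    -2    -1    0 ]
  [ 0    1    -1     0    0 ]
  [ 0    0     0    -1    1 ]
R2 -> 1/2·R2
  [ 1  6/5  -2/5  -3/5  2/5 ]
  [ 0    1    -1  -1/2    0 ]
  [ 0    1    -1     0    0 ]
  [ 0    0     0    -1    1 ]
R3 -> R3 − R2
  [ 1  6/5  -2/5  -3/5  2/5 ]
  [ 0    1    -1  -1/2    0 ]
  [ 0    0     0   1/2    0 ]
  [ 0    0     0    -1    1 ]
R3 -> 2·R3
  [ 1  6/5  -2/5  -3/5  2/5 ]
  [ 0    1    -1  -1/2    0 ]
  [ 0    0     0     1    0 ]
  [ 0    0     0    -1    1 ]
R4 -> R4 + R3
  [ 1  6/5  -2/5  -3/5  2/5 ]
  [ 0    1    -1  -1/2    0 ]
  [ 0    0     0     1    0 ]
  [ 0    0     0     0    1 ]
R1 -> R1 − 2/5·R4
  [ 1  6/5  -2/5  -3/5  0 ]
  [ 0    1    -1  -1/2  0 ]
  [ 0    0     0     1  0 ]
  [ 0    0     0     0  1 ]
R2 -> R2 + 1/2·R3
  [ 1  6/5  -2/5  -3/5  0 ]
  [ 0    1    -1     0  0 ]
  [ 0    0     0     1  0 ]
  [ 0    0     0     0  1 ]
R1 -> R1 + 3/5·R3
  [ 1  6/5  -2/5  0  0 ]
  [ 0    1    -1  0  0 ]
  [ 0    0     0  1  0 ]
  [ 0    0     0  0  1 ]
R1 -> R1 − 6/5·R2
  [ 1  0  4/5  0  0 ]
  [ 0  1   -1  0  0 ]
  [ 0  0    0  1  0 ]
  [ 0  0    0  0  1 ]

[[1, 0, 4/5, 0, 0], [0, 1, -1, 0, 0], [0, 0, 0, 1, 0], [0, 0, 0, 0, 1]]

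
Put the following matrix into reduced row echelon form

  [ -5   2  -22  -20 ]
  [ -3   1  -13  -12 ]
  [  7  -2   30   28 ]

[[1, 0, 4, 4], [0, 1, -1, 0], [0, 0, 0, 0]]

Multiply R1 by -1/5.
  [  1  -2/5  22/5    4 ]
  [ -3     1   -13  -12 ]
  [  7    -2    30   28 ]
Add 3 times R1 to R2.
  [ 1  -2/5  22/5   4 ]
  [ 0  -1/5   1/5   0 ]
  [ 7    -2    30  28 ]
Subtract 7 times R1 from R3.
  [ 1  -2/5  22/5  4 ]
  [ 0  -1/5   1/5  0 ]
  [ 0   4/5  -4/5  0 ]
Multiply R2 by -5.
  [ 1  -2/5  22/5  4 ]
  [ 0     1    -1  0 ]
  [ 0   4/5  -4/5  0 ]
Subtract 4/5 times R2 from R3.
  [ 1  -2/5  22/5  4 ]
  [ 0     1    -1  0 ]
  [ 0     0     0  0 ]
Add 2/5 times R2 to R1.
  [ 1  0   4  4 ]
  [ 0  1  -1  0 ]
  [ 0  0   0  0 ]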